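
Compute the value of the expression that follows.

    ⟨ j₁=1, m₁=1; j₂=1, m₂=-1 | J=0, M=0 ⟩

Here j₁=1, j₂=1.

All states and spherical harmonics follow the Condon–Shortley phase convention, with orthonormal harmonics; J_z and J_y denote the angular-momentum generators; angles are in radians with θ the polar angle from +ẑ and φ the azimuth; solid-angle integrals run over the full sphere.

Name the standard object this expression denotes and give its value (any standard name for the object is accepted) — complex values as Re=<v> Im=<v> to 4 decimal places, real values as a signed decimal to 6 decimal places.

Clebsch–Gordan coefficient, +√(1/3) ≈ +0.577350

This is a Clebsch–Gordan (vector-coupling) coefficient.
√[1·2!0!0!/3! · 2!0!0!2!0!0!] = √(4/3)
  +(−1)^0/∏(0,2,0,0,0,0)! = 1/2  (running 1/2)
⟨..|..⟩ = √(4/3)·(1/2) = +0.577350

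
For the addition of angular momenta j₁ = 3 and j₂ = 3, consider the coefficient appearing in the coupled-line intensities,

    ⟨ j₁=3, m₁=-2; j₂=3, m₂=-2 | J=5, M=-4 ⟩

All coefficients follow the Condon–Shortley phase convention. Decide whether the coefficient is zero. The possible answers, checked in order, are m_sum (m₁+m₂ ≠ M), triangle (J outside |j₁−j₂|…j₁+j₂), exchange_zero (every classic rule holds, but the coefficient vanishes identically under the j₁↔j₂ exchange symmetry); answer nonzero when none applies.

exchange_zero

m-sum: m₁+m₂ = -2+(-2) = -4, M = -4  ✓
triangle: |j₁−j₂| = 0 ≤ J = 5 ≤ j₁+j₂ = 6  ✓
exchange: j₁=j₂ and m₁=m₂, and (−1)^(j₁+j₂−J) = (−1)^1 = −1 forces ⟨j₁m₁;j₂m₂|JM⟩ = −⟨j₂m₂;j₁m₁|JM⟩ = −⟨j₁m₁;j₂m₂|JM⟩ ⇒ the coefficient vanishes identically
Racah sum check: Σ_k collapses to 0 ⇒ CG = 0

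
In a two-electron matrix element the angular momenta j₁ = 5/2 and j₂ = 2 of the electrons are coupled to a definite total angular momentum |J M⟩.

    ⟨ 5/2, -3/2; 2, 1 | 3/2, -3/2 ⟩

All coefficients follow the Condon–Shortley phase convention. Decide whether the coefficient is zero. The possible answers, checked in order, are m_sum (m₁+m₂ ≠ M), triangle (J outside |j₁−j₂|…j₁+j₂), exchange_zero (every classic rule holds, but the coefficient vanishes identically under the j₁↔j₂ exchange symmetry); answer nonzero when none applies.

m-sum: m₁+m₂ = -3/2+1 = -1/2, M = -3/2  ✗ ⇒ coefficient is 0

m_sum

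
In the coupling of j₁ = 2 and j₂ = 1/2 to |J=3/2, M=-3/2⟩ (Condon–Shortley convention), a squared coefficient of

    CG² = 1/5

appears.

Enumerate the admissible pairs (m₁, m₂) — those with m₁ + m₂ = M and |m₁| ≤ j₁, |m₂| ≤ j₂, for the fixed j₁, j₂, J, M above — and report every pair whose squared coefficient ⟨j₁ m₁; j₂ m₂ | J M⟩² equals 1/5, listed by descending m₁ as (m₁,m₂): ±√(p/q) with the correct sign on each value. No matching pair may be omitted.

Admissible pairs with m₁+m₂ = M = -3/2: (-2,1/2), (-1,-1/2)
  (m₁,m₂)=(-1,-1/2): CG² = 1/5, CG = +√(1/5)   ← matches the target
  (m₁,m₂)=(-2,1/2): CG² = 4/5, CG = −√(4/5)
Pairs with CG² = 1/5: (-1,-1/2): +√(1/5)

(-1,-1/2): +√(1/5)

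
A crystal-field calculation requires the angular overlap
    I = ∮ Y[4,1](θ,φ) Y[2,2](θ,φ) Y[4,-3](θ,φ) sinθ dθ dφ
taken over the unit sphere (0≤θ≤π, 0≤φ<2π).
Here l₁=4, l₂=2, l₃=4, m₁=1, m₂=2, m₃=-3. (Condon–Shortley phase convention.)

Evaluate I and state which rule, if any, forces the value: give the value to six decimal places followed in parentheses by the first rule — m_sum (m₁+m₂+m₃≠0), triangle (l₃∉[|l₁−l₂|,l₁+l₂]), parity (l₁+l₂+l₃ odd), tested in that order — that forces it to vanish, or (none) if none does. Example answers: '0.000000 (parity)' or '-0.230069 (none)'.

0.159270 (none)

Rules hold: Σm=0, L=10 even, 2≤4≤6.
N = 9·5·9 = 405
Δ = 2!·6!·2!/11! = 1/13860
Racah Σ t=0..2: t=0:+1/192 t=1:−1/36 t=2:+1/192 = -5/288
⇒ 3j(4 2 4; 0 0 0)² = 20/693, sgn -1
Racah Σ t=2..2: t=2:+1/480 = 1/480
⇒ 3j(4 2 4; 1 2 -3)² = 3/110, sgn -1
4πI² = N·(3j₀)²·(3jₘ)² = 270/847
I = +1·√(0.318772/4π) = 0.15927046
No selection rule forces the value: the integral is nonzero (none).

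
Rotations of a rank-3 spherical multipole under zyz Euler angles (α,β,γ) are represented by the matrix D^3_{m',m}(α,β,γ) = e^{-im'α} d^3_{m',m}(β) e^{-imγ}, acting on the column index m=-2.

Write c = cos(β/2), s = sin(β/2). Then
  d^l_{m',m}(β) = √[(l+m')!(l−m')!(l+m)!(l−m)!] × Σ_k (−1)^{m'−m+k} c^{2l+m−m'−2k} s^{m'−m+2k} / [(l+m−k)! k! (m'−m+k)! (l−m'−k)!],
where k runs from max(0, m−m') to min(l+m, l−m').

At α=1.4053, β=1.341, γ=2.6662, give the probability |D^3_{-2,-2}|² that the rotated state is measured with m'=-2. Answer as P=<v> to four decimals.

P=0.2462

D^3_{-2,-2}(1.4053,1.3410,2.6662) = e^{-i·-2·1.4053}·d^3_{-2,-2}(1.3410)·e^{-i·-2·2.6662}. Compute d first:
Half-angle: c=0.783511, s=0.621378. N=√(1·120·1·120)=120.000000
The bounds max(0,m−m')=0 and min(l+m,l−m')=1 give 2 terms
  k=0: (−1)^0·120.0000/(120)·0.7835^6·0.6214^0 = +0.231351
  k=1: (−1)^1·120.0000/(24)·0.7835^4·0.6214^2 = -0.727549
d^3_{-2,-2}(1.3410) = +0.231351 -0.727549 = -0.496198
|D^3_{-2,-2}|² = |d^3_{-2,-2}(β)|² = (-0.496198)² = 0.246212 (the z-rotation phases have unit modulus)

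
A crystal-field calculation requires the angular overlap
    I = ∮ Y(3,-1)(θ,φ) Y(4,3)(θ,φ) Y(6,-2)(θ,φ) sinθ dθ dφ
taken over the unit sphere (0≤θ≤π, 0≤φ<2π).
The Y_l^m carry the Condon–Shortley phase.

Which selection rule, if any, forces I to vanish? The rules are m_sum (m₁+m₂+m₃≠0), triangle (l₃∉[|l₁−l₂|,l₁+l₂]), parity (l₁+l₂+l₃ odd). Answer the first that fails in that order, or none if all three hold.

parity

azimuthal sum: -1 + 3 − 2 = 0  ✓
1 ≤ 6 ≤ 7 (triangle on l)  ✓
L = 3 + 4 + 6 = 13 (odd)  ✗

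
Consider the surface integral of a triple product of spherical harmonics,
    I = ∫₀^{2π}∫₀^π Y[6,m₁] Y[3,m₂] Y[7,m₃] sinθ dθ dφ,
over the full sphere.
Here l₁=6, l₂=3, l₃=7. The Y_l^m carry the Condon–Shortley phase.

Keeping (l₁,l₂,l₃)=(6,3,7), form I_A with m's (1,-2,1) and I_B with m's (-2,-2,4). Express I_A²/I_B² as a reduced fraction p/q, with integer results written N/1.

2401/330

l's match ⇒ only the (l;m) 3-j factors differ between A and B.
A: triangle coeff Δ(6,3,7) = 1/2042040; Σ_t [0,1]: t=0:+1/172800 t=1:−1/414720 = 7/2073600; (3j)²=343/29172 [(6 3 7; 1 -2 1)], sign=+1
B: triangle coeff Δ(6,3,7) = 1/2042040; Σ_t [0,1]: t=0:+1/967680 t=1:−1/725760 = -1/2903040; (3j)²=5/3094 [(6 3 7; -2 -2 4)], sign=+1
I_A²/I_B² = (343/29172)/(5/3094) = 2401/330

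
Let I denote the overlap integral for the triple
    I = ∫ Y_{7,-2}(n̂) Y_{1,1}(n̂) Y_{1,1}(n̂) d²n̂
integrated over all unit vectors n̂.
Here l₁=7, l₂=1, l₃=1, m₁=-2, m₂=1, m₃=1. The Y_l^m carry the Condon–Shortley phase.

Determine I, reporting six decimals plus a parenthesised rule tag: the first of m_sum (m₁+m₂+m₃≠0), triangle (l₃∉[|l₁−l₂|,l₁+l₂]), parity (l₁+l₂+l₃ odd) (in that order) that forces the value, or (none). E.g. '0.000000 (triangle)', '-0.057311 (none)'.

0.000000 (triangle)

l₃=1 ∉ [6,8] — triangle fails ⇒ I = 0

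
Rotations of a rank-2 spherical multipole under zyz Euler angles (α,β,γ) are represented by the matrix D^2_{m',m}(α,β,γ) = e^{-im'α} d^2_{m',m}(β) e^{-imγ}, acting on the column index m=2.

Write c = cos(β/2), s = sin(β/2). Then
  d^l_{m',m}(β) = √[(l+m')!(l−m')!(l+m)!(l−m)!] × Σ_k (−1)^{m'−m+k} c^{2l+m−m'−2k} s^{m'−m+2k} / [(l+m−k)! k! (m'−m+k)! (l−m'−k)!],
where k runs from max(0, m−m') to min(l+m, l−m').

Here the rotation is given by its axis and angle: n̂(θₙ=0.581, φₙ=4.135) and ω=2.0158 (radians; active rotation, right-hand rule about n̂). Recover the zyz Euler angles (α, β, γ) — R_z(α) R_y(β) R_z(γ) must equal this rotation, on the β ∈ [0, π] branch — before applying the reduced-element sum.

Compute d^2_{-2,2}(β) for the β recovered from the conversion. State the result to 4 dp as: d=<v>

Axis–angle → zyz. n̂ = (sinθₙcosφₙ, sinθₙsinφₙ, cosθₙ) = (-0.299589, -0.459885, +0.835914), ω = 2.0158.
R = I cosω + sinω [n̂]ₓ + (1−cosω) n̂n̂ᵀ gives
  R = [-0.302072, -0.557420, -0.773327; +0.951587, -0.127927, -0.279492; +0.056865, -0.820315, +0.569077]
β = atan2(√(R₁₃²+R₂₃²), R₃₃) = 0.965413; α = atan2(R₂₃, R₁₃) mod 2π = 3.488401; γ = atan2(R₃₂, −R₃₁) mod 2π = 4.643179
d^2_{-2,2}(β=0.9654) via the finite sum:
c=cos(0.965413/2)=0.885742, s=sin(0.965413/2)=0.464178; N=√[1·24·24·1]=24.000000
The bounds max(0,m−m')=4 and min(l+m,l−m')=4 give 1 term
  k=4: (−1)^0·24.0000/(24)·0.8857^0·0.4642^4 = +0.046424
d^2_{-2,2}(0.9654) = +0.046424

d=0.0464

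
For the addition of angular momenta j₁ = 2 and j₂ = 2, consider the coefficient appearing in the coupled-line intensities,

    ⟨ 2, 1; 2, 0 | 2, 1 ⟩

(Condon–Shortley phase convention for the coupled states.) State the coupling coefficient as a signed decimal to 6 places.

√[5·2!2!2!/7! · 3!1!2!2!3!1!] = √(8/7)
  +(−1)^0/∏(0,2,1,2,1,0)! = 1/4  (running 1/4)
  +(−1)^1/∏(1,1,0,1,2,1)! = -1/2  (running -1/4)
⟨..|..⟩ = √(8/7)·(-1/4) = -0.267261

−√(1/14) ≈ -0.267261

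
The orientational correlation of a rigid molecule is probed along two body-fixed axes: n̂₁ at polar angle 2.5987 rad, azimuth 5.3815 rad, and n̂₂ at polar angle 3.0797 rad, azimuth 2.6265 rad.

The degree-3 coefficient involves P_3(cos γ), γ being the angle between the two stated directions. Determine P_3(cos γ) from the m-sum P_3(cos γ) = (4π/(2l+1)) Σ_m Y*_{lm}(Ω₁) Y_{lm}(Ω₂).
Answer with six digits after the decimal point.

Addition theorem: P_3(cos γ) = (4π/7) Σ_m Y*_{lm}(Ω₁) Y_{lm}(Ω₂), m = −3…3:
  m=-3: Y*=(-0.052132, -0.024323)  Y=(-0.000003, -0.000099)  product (-0.000002, 0.000005)
  m=-2: Y*=(0.053827, 0.227253)  Y=(-0.002008, -0.003346)  product (0.000652, -0.000637)
  m=-1: Y*=(0.276053, -0.349076)  Y=(-0.069251, -0.039201)  product (-0.032801, 0.013353)
  m=+0: Y*=(-0.212655, -0.000000)  Y=(-0.737799, 0.000000)  product (0.156897, 0.000000)
  m=+1: Y*=(-0.276053, -0.349076)  Y=(0.069251, -0.039201)  product (-0.032801, -0.013353)
  m=+2: Y*=(0.053827, -0.227253)  Y=(-0.002008, 0.003346)  product (0.000652, 0.000637)
  m=+3: Y*=(0.052132, -0.024323)  Y=(0.000003, -0.000099)  product (-0.000002, -0.000005)
Total Σ_m = (0.092595, -0.000000). Multiply by 1.795196: (0.166226, -0.000000). P_3(cos γ) = 0.166226

0.166226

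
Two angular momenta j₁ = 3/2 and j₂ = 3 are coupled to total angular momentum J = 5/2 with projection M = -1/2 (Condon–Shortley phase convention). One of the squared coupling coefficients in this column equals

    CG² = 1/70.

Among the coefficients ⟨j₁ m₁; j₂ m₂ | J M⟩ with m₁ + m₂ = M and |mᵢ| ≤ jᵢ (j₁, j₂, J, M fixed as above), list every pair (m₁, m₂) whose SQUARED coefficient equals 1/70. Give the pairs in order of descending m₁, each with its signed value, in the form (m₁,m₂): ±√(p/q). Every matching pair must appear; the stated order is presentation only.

(1/2,-1): −√(1/70)

Admissible pairs with m₁+m₂ = M = -1/2: (-3/2,1), (-1/2,0), (1/2,-1), (3/2,-2)
  (m₁,m₂)=(3/2,-2): CG² = 3/7, CG = +√(3/7)
  (m₁,m₂)=(1/2,-1): CG² = 1/70, CG = −√(1/70)   ← matches the target
  (m₁,m₂)=(-1/2,0): CG² = 6/35, CG = −√(6/35)
  (m₁,m₂)=(-3/2,1): CG² = 27/70, CG = +√(27/70)
Pairs with CG² = 1/70: (1/2,-1): −√(1/70)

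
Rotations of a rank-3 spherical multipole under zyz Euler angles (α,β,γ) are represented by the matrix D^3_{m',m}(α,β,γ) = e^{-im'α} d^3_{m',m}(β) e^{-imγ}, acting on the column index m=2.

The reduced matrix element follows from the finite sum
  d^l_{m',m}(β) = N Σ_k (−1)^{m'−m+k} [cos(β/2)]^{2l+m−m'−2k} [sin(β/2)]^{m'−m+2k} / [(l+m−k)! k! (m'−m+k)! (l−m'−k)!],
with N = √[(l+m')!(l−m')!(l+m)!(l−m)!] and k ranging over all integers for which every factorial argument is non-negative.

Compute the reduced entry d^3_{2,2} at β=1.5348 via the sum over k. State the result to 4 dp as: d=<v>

d=-0.5077

d^3_{2,2}(β=1.5348) via the finite sum:
c=cos(1.534800/2)=0.719718, s=sin(1.534800/2)=0.694266; N=√[120·1·120·1]=120.000000
k∈{0,1} keeps every argument non-negative
  k=0: (−1)^0·120.0000/(120)·0.7197^6·0.6943^0 = +0.138987
  k=1: (−1)^1·120.0000/(24)·0.7197^4·0.6943^2 = -0.646654
d^3_{2,2}(1.5348) = +0.138987 -0.646654 = -0.507667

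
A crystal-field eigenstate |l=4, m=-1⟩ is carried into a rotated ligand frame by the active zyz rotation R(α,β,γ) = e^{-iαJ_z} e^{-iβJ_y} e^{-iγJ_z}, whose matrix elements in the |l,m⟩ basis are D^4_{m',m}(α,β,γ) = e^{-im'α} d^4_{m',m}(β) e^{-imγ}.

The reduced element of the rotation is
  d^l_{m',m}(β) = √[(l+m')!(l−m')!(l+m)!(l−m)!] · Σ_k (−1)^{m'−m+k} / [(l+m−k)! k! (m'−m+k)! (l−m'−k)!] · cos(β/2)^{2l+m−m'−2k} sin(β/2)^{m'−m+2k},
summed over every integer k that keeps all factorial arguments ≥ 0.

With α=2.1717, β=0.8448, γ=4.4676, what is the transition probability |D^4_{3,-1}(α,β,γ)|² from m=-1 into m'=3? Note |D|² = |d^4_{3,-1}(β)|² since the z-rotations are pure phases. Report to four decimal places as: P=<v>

First d^4_{3,-1}(β=0.8448), then the phase factors e^{-i(3)α} and e^{-i(-1)γ}:
Half-angle: c=0.912108, s=0.409951. N=√(5040·1·6·120)=1904.940944
Admissible k: 0..1 (factorial args all ≥0)
  k=0: (−1)^4·1904.9409/(144)·0.9121^4·0.4100^4 = +0.258601
  k=1: (−1)^5·1904.9409/(240)·0.9121^2·0.4100^6 = -0.031344
d^4_{3,-1}(0.8448) = +0.258601 -0.031344 = +0.227257
|D^4_{3,-1}|² = |d^4_{3,-1}(β)|² = (+0.227257)² = 0.051646 (the z-rotation phases have unit modulus)

P=0.0516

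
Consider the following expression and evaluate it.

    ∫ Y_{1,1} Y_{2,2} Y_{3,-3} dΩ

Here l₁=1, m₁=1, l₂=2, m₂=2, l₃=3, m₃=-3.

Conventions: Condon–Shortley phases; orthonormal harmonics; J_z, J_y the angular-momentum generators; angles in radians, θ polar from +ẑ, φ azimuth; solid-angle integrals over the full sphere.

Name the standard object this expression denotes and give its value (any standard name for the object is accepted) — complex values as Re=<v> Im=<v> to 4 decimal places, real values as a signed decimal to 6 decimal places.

This is a Gaunt coefficient — the integral of a triple product of spherical harmonics over the sphere.
Checks pass: Σm=0; 6 even; l₃=3∈[1,3].
(2·1+1)(2·2+1)(2·3+1) = 105
Δ: 0! 2! 4! / 7! → 1/105
sum: t=0:+1/4 = 1/4
3j²(1 2 3; 0 0 0) = Δ·Π!·Σ² = 3/35  (sign -1)
sum: t=0:+1/48 = 1/48
3j²(1 2 3; 1 2 -3) = Δ·Π!·Σ² = 1/7  (sign +1)
combine: 4πI² = 105·3/35·1/7 = 9/7
take √, sign -1: I = -0.31986543

Gaunt coefficient, -0.319865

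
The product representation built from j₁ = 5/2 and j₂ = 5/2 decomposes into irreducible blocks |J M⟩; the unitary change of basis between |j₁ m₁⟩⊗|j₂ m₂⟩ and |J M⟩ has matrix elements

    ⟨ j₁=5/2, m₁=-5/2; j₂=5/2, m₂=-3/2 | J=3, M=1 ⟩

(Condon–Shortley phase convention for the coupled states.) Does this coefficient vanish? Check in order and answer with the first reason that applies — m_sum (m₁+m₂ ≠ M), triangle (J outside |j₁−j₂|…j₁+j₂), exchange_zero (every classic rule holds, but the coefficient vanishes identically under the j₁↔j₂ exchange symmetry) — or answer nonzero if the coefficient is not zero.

m-sum: m₁+m₂ = -5/2+(-3/2) = -4, M = 1  ✗ ⇒ coefficient is 0

m_sum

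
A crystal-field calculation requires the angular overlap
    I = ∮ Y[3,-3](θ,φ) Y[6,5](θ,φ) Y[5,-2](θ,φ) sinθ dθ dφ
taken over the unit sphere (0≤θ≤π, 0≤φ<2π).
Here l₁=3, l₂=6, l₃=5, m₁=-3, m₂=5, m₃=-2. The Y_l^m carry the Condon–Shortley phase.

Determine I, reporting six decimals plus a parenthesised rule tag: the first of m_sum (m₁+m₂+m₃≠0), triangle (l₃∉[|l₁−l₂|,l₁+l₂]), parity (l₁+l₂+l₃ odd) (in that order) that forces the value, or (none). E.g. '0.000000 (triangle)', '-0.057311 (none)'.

0.169016 (none)

Checks pass: Σm=0; 14 even; l₃=5∈[3,9].
(2·3+1)(2·6+1)(2·5+1) = 1001
Δ: 4! 2! 8! / 15! → 1/675675
sum: t=1:−1/8640 t=2:+1/2304 t=3:−1/8640 = 7/34560
3j²(3 6 5; 0 0 0) = Δ·Π!·Σ² = 7/429  (sign -1)
sum: t=4:+1/241920 = 1/241920
3j²(3 6 5; -3 5 -2) = Δ·Π!·Σ² = 2/91  (sign -1)
combine: 4πI² = 1001·7/429·2/91 = 14/39
take √, sign +1: I = 0.16901560
No selection rule forces the value: the integral is nonzero (none).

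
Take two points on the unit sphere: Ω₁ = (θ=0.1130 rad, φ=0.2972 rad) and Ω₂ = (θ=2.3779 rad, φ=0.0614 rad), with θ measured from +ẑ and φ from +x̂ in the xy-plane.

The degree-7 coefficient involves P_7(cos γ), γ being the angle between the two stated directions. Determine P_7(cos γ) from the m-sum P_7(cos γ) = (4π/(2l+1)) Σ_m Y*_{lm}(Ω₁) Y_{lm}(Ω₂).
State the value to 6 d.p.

-0.286835

Expand P_7 via completeness: Σ_{m} conj(Y_{7,m}) at Ω₁ times Y_{7,m} at Ω₂ —
  m=-7: Y*=-0.000000+0.000000i  Y=+0.034399-0.015768i  product -0.000000+0.000000i
  m=-6: Y*=-0.000001+0.000004i  Y=-0.137950+0.053252i  product -0.000000-0.000001i
  m=-5: Y*=+0.000007+0.000079i  Y=+0.319981-0.101441i  product +0.000010+0.000025i
  m=-4: Y*=+0.000432+0.001076i  Y=-0.444860+0.111509i  product -0.000312-0.000430i
  m=-3: Y*=+0.007695+0.009531i  Y=+0.269402-0.050193i  product +0.002551+0.002181i
  m=-2: Y*=+0.074979+0.050682i  Y=+0.185966-0.022952i  product +0.015107+0.007704i
  m=-1: Y*=+0.403796+0.123671i  Y=-0.369518+0.022717i  product -0.152019-0.036526i
  m=+0: Y*=+0.905697-0.000000i  Y=-0.080665+0.000000i  product -0.073059+0.000000i
  m=+1: Y*=-0.403796+0.123671i  Y=+0.369518+0.022717i  product -0.152019+0.036526i
  m=+2: Y*=+0.074979-0.050682i  Y=+0.185966+0.022952i  product +0.015107-0.007704i
  m=+3: Y*=-0.007695+0.009531i  Y=-0.269402-0.050193i  product +0.002551-0.002181i
  m=+4: Y*=+0.000432-0.001076i  Y=-0.444860-0.111509i  product -0.000312+0.000430i
  m=+5: Y*=-0.000007+0.000079i  Y=-0.319981-0.101441i  product +0.000010-0.000025i
  m=+6: Y*=-0.000001-0.000004i  Y=-0.137950-0.053252i  product -0.000000+0.000001i
  m=+7: Y*=+0.000000+0.000000i  Y=-0.034399-0.015768i  product -0.000000-0.000000i
Total Σ_m = -0.342385+0.000000i. Multiply by 0.837758: -0.286835+0.000000i. P_7(cos γ) = -0.286835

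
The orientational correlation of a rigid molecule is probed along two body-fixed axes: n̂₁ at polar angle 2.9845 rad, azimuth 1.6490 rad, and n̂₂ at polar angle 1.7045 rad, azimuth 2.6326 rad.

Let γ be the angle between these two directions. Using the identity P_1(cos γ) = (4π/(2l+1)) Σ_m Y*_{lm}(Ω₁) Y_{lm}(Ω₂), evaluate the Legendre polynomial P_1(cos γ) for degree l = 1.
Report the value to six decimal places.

0.217567

Expand P_1 via completeness: Σ_{m} conj(Y_{1,m}) at Ω₁ times Y_{1,m} at Ω₂ —
  m=-1: (-0.00422 + 0.05389j) × (-0.29901 - 0.16686j) = 0.01025 - 0.01541j  (running Σ = 0.01025 - 0.01541j)
  m=0: (-0.48259 + 0.00000j) × (-0.06513 + 0.00000j) = 0.03143 + 0.00000j  (running Σ = 0.04169 - 0.01541j)
  m=1: (0.00422 + 0.05389j) × (0.29901 - 0.16686j) = 0.01025 + 0.01541j  (running Σ = 0.05194 + 0.00000j)
Accumulated sum 0.05194 + 0.00000j; after 4π/(2l+1) scaling, 0.21757 + 0.00000j ⇒ P_1 = 0.217567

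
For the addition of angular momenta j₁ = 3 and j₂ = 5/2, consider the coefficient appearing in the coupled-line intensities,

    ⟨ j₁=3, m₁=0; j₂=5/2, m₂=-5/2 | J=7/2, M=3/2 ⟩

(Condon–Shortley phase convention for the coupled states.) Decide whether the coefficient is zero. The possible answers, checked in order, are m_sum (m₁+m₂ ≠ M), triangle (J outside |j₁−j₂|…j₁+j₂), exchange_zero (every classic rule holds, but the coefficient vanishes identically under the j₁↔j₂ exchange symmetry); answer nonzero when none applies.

m-sum: m₁+m₂ = 0+(-5/2) = -5/2, M = 3/2  ✗ ⇒ coefficient is 0

m_sum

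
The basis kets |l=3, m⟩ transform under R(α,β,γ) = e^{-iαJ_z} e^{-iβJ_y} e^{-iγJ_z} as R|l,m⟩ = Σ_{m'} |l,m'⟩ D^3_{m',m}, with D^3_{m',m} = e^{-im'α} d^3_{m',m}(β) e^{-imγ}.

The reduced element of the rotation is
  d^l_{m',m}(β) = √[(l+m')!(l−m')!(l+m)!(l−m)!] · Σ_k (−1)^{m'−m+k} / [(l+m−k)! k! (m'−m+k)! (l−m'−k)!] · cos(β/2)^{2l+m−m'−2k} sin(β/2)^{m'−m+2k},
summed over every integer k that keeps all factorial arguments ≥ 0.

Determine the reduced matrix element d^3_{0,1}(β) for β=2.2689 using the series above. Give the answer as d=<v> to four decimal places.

d=0.3535

d^3_{0,1}(β=2.2689) via the finite sum:
c=cos(2.268900/2)=0.422631, s=sin(2.268900/2)=0.906302; N=√[6·6·24·2]=41.569219
k∈{1,2,3} keeps every argument non-negative
  k=1: (−1)^0·41.5692/(12)·0.4226^5·0.9063^1 = +0.042332
  k=2: (−1)^1·41.5692/(4)·0.4226^3·0.9063^3 = -0.584002
  k=3: (−1)^2·41.5692/(12)·0.4226^1·0.9063^5 = +0.895192
d^3_{0,1}(2.2689) = +0.042332 -0.584002 +0.895192 = +0.353522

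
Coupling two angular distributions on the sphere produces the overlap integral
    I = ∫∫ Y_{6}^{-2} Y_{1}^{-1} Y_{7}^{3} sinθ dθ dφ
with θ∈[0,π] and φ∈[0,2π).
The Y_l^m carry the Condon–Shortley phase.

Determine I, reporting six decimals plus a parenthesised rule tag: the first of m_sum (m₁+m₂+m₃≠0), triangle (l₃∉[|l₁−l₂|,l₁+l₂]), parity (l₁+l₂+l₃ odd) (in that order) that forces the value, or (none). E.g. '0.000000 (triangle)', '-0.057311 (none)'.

Rules hold: Σm=0, L=14 even, 5≤7≤7.
N = 13·3·15 = 585
Δ = 0!·12!·2!/15! = 1/1365
Racah Σ t=0..0: t=0:+1/518400 = 1/518400
⇒ 3j(6 1 7; 0 0 0)² = 7/195, sgn -1
Racah Σ t=0..0: t=0:+1/1935360 = 1/1935360
⇒ 3j(6 1 7; -2 -1 3)² = 3/91, sgn +1
4πI² = N·(3j₀)²·(3jₘ)² = 9/13
I = -1·√(0.692308/4π) = -0.23471705
No selection rule forces the value: the integral is nonzero (none).

-0.234717 (none)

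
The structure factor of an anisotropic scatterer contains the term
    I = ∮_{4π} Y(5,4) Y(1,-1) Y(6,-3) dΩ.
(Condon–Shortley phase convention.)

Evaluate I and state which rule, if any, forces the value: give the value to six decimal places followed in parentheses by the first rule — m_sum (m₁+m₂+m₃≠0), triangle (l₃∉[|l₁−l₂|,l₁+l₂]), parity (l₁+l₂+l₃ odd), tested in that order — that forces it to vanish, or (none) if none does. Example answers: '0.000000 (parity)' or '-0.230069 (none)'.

-0.070770 (none)

Rules hold: Σm=0, L=12 even, 4≤6≤6.
N = 11·3·13 = 429
Δ = 0!·10!·2!/13! = 1/858
Racah Σ t=0..0: t=0:+1/14400 = 1/14400
⇒ 3j(5 1 6; 0 0 0)² = 6/143, sgn +1
Racah Σ t=0..0: t=0:+1/725760 = 1/725760
⇒ 3j(5 1 6; 4 -1 -3)² = 1/286, sgn -1
4πI² = N·(3j₀)²·(3jₘ)² = 9/143
I = -1·√(0.0629371/4π) = -0.07076985
No selection rule forces the value: the integral is nonzero (none).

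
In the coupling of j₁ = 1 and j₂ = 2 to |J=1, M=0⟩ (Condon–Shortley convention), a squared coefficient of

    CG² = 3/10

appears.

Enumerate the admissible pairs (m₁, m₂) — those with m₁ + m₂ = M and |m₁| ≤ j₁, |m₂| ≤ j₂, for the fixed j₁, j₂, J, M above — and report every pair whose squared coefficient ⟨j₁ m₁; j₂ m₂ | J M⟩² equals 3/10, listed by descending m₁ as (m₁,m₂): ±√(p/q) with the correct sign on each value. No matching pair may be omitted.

Admissible pairs with m₁+m₂ = M = 0: (-1,1), (0,0), (1,-1)
  (m₁,m₂)=(1,-1): CG² = 3/10, CG = +√(3/10)   ← matches the target
  (m₁,m₂)=(0,0): CG² = 2/5, CG = −√(2/5)
  (m₁,m₂)=(-1,1): CG² = 3/10, CG = +√(3/10)   ← matches the target
Pairs with CG² = 3/10: (1,-1): +√(3/10); (-1,1): +√(3/10)

(1,-1): +√(3/10); (-1,1): +√(3/10)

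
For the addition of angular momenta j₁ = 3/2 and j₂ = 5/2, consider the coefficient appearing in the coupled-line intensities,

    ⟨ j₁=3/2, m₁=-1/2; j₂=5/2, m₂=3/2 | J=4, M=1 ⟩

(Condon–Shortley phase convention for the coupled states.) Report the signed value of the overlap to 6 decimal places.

+√(15/56) = +0.517549

√[9·0!3!5!/9! · 1!2!4!1!5!3!] = √(4320/7)
  +(−1)^0/∏(0,0,2,4,1,1)! = 1/48  (running 1/48)
⟨..|..⟩ = √(4320/7)·(1/48) = +0.517549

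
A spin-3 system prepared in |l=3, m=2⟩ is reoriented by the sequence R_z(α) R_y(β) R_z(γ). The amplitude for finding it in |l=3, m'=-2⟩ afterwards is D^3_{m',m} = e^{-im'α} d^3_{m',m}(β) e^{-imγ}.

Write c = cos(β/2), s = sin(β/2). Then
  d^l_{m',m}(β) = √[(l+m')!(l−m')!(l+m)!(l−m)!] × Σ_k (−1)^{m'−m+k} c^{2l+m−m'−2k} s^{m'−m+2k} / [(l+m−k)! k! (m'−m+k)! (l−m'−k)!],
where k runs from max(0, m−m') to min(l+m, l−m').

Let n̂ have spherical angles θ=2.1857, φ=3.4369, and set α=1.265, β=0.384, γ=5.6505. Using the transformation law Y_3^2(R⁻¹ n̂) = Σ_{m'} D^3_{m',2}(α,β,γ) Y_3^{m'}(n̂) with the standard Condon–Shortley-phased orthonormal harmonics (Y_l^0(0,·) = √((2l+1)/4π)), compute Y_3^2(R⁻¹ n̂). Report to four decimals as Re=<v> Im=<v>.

Re=-0.1083 Im=0.3443

Need the full column D^3_{m',2} for m'=−3..3 at α=1.2650, β=0.3840, γ=5.6505.
cos(β/2)=0.981625, sin(β/2)=0.190823
d^3_{-3,2}: single k=5 term ⇒ +0.000608;  D = +0.000207-0.000572i
d^3_{-2,2}: k∈[4..5] ⇒ +0.006388 -0.000048 = +0.006340;  D = -0.005033-0.003856i
d^3_{-1,2}: k∈[3..4] ⇒ +0.041568 -0.000785 = +0.040782;  D = -0.033398+0.023404i
d^3_{0,2}: k∈[2..3] ⇒ +0.185183 -0.006998 = +0.178185;  D = +0.053580+0.169939i
d^3_{1,2}: k∈[1..2] ⇒ +0.549992 -0.041568 = +0.508425;  D = +0.508425+0.000188i
d^3_{2,2}: k∈[0..1] ⇒ +0.894690 -0.169048 = +0.725641;  D = +0.218713-0.691896i
d^3_{3,2}: single k=0 term ⇒ -0.426022;  D = +0.348709+0.244739i
Y_3^{m'}(θ=2.1857,φ=3.4369) and Σ D·Y over m':
  (+0.0002-0.0006i)·(-0.1438+0.1761i)  (-0.0050-0.0039i)·(-0.3267+0.2191i)  (-0.0334+0.0234i)·(-0.1677+0.0510i)  (+0.0536+0.1699i)·(+0.2876+0.0000i)  (+0.5084+0.0002i)·(+0.1677+0.0510i)  (+0.2187-0.6919i)·(-0.3267-0.2191i)  (+0.3487+0.2447i)·(+0.1438+0.1761i)
Y_3^2(R⁻¹ n̂) = -0.108341+0.344257i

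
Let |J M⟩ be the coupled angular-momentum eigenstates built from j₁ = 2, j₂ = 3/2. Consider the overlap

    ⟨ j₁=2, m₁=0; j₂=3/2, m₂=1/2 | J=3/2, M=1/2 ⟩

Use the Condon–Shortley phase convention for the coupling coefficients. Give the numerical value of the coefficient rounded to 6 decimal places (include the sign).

j₁+j₂−J=2  J+j₁−j₂=2  J−j₁+j₂=1  j₁+j₂+J+1=6
(j₁±m₁, j₂±m₂, J±M) = (2,2,2,1,2,1)
P² = 16/45
sum k=1..2:
  [1] −1/1 = -1
  [2] +1/4 = 1/4
S = -3/4
C² = P²·S² = 1/5 ; C = -0.447214

−√(1/5) = -0.447214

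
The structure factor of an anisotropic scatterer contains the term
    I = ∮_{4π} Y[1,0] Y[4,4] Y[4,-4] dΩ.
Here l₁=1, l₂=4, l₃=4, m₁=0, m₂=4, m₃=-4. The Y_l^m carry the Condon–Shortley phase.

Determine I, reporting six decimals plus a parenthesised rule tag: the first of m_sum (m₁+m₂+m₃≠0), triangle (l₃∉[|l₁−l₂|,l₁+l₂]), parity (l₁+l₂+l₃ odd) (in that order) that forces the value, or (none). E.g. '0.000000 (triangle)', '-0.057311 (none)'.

Σlᵢ=9 odd — θ-integrand is odd under cosθ→−cosθ; I=0

0.000000 (parity)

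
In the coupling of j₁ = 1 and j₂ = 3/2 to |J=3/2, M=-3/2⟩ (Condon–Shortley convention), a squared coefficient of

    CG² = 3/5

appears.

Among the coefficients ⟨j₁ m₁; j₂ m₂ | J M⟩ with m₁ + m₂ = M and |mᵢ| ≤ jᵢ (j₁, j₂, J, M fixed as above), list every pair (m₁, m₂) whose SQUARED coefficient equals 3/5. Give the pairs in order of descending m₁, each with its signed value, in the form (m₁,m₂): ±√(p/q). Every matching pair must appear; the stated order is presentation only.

(0,-3/2): +√(3/5)

Admissible pairs with m₁+m₂ = M = -3/2: (-1,-1/2), (0,-3/2)
  (m₁,m₂)=(0,-3/2): CG² = 3/5, CG = +√(3/5)   ← matches the target
  (m₁,m₂)=(-1,-1/2): CG² = 2/5, CG = −√(2/5)
Pairs with CG² = 3/5: (0,-3/2): +√(3/5)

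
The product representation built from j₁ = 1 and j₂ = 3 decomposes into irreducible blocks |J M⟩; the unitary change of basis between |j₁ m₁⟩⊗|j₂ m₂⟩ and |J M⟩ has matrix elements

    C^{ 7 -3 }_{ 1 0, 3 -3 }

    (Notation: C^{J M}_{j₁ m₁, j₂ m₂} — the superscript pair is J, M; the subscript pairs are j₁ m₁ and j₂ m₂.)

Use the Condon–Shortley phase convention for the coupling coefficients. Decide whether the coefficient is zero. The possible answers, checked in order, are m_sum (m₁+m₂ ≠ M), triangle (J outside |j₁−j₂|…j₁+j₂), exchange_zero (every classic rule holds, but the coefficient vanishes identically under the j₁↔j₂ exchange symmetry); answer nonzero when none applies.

triangle

m-sum: m₁+m₂ = 0+(-3) = -3, M = -3  ✓
triangle: need |j₁−j₂| ≤ J ≤ j₁+j₂, i.e. J ∈ [2, 4]; J = 7 is outside ✗ ⇒ coefficient is 0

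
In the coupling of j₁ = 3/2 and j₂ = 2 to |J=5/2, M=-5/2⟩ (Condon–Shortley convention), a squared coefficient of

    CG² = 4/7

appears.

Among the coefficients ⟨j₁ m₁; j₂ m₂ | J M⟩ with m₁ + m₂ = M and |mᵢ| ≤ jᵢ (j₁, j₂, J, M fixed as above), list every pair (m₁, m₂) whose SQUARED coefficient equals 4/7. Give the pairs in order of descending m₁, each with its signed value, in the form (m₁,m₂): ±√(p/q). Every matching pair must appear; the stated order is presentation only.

(-1/2,-2): +√(4/7)

Admissible pairs with m₁+m₂ = M = -5/2: (-3/2,-1), (-1/2,-2)
  (m₁,m₂)=(-1/2,-2): CG² = 4/7, CG = +√(4/7)   ← matches the target
  (m₁,m₂)=(-3/2,-1): CG² = 3/7, CG = −√(3/7)
Pairs with CG² = 4/7: (-1/2,-2): +√(4/7)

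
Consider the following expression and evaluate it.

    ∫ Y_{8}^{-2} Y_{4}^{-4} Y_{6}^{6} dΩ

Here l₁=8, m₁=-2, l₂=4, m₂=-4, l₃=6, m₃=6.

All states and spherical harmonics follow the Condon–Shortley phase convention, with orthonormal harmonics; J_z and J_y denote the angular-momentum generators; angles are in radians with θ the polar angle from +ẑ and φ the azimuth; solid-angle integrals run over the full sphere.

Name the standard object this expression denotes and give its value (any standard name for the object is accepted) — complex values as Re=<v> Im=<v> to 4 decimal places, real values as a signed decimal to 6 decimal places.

This is a Gaunt coefficient — the integral of a triple product of spherical harmonics over the sphere.
m-sum 0 ✓  L=18 even ✓  4≤6≤12 ✓
Π(2lᵢ+1) = 17×9×13 = 1989
triangle coeff Δ(8,4,6) = 1/23279256
Σ_t [2,4]: t=2:+1/1658880 t=3:−1/518400 t=4:+1/1658880 = -1/1382400
(3j)²=504/46189 [(8 4 6; 0 0 0)], sign=-1
Σ_t [0,0]: t=0:+1/5225472000 = 1/5225472000
(3j)²=1/12597 [(8 4 6; -2 -4 6)], sign=+1
⇒ 4πI² = 1512/877591
I = (-1)√(1512/877591/(4π)) = -0.01170914

Gaunt coefficient, -0.011709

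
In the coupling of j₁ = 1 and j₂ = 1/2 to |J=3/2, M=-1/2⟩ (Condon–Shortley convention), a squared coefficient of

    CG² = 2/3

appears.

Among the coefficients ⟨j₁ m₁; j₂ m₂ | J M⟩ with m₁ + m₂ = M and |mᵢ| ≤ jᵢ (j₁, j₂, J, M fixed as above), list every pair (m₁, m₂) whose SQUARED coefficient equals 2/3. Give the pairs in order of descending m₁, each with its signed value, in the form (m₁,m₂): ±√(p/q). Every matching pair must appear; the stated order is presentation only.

Admissible pairs with m₁+m₂ = M = -1/2: (-1,1/2), (0,-1/2)
  (m₁,m₂)=(0,-1/2): CG² = 2/3, CG = +√(2/3)   ← matches the target
  (m₁,m₂)=(-1,1/2): CG² = 1/3, CG = +√(1/3)
Pairs with CG² = 2/3: (0,-1/2): +√(2/3)

(0,-1/2): +√(2/3)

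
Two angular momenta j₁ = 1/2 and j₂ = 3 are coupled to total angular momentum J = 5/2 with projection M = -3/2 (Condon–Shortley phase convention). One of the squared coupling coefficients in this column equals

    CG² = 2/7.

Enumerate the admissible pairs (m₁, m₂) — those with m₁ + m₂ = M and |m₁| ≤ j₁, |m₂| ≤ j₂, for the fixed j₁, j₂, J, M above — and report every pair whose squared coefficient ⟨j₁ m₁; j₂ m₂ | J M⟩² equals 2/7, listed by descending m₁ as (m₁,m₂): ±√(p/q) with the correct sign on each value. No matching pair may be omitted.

Admissible pairs with m₁+m₂ = M = -3/2: (-1/2,-1), (1/2,-2)
  (m₁,m₂)=(1/2,-2): CG² = 5/7, CG = +√(5/7)
  (m₁,m₂)=(-1/2,-1): CG² = 2/7, CG = −√(2/7)   ← matches the target
Pairs with CG² = 2/7: (-1/2,-1): −√(2/7)

(-1/2,-1): −√(2/7)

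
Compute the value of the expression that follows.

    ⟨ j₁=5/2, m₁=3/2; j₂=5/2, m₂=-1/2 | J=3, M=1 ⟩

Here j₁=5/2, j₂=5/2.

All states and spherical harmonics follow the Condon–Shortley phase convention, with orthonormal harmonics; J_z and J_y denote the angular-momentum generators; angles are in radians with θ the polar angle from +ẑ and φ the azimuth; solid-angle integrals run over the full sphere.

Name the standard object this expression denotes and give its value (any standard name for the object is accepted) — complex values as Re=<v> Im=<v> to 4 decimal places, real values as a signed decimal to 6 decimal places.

This is a Clebsch–Gordan (vector-coupling) coefficient.
j₁+j₂−J=2  J+j₁−j₂=3  J−j₁+j₂=3  j₁+j₂+J+1=9
(j₁±m₁, j₂±m₂, J±M) = (4,1,2,3,4,2)
P² = 96/5
sum k=0..1:
  [0] +1/8 = 1/8
  [1] −1/12 = -1/12
S = 1/24
C² = P²·S² = 1/30 ; C = +0.182574

Clebsch–Gordan coefficient, +√(1/30) ≈ +0.182574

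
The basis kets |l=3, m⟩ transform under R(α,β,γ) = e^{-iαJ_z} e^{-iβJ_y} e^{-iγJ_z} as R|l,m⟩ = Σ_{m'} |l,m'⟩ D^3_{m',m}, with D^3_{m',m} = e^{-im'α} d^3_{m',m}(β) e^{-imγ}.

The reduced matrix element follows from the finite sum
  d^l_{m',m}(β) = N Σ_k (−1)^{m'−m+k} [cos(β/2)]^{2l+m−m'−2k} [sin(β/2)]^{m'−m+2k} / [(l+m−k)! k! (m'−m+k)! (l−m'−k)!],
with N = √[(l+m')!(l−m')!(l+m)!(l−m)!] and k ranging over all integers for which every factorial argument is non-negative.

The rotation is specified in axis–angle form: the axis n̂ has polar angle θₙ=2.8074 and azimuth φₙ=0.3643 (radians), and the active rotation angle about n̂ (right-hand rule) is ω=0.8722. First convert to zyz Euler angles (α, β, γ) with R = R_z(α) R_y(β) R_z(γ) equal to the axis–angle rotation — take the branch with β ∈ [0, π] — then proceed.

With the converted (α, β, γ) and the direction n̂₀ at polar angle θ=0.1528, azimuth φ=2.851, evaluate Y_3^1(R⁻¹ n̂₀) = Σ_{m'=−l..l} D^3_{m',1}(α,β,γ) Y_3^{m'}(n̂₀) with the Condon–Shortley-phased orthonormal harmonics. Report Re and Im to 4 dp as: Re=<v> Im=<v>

Re=0.3542 Im=-0.1260

Axis–angle → zyz. n̂ = (sinθₙcosφₙ, sinθₙsinφₙ, cosθₙ) = (+0.306481, +0.116867, -0.944675), ω = 0.8722.
R = I cosω + sinω [n̂]ₓ + (1−cosω) n̂n̂ᵀ gives
  R = [+0.676663, +0.736163, -0.013828; -0.710599, +0.648017, -0.274084; -0.192809, +0.195289, +0.961606]
β = atan2(√(R₁₃²+R₂₃²), R₃₃) = 0.277999; α = atan2(R₂₃, R₁₃) mod 2π = 4.661979; γ = atan2(R₃₂, −R₃₁) mod 2π = 0.791787
Need the full column D^3_{m',1} for m'=−3..3 at α=4.6620, β=0.2780, γ=0.7918.
cos(β/2)=0.990355, sin(β/2)=0.138553
d^3_{-3,1}: single k=4 term ⇒ +0.001400;  D = +0.001133+0.000822i
d^3_{-2,1}: k∈[3..4] ⇒ +0.016340 -0.000160 = +0.016180;  D = -0.010151+0.012599i
d^3_{-1,1}: k∈[2..4] ⇒ +0.110801 -0.002892 +0.000007 = +0.107917;  D = -0.080517-0.071854i
d^3_{0,1}: k∈[1..3] ⇒ +0.457256 -0.026849 +0.000175 = +0.430583;  D = +0.302517-0.306407i
d^3_{1,1}: k∈[0..2] ⇒ +0.943508 -0.147735 +0.002169 = +0.797942;  D = +0.538853+0.588514i
d^3_{2,1}: k∈[0..1] ⇒ -0.417416 +0.016340 = -0.401076;  D = +0.309081-0.255599i
d^3_{3,1}: single k=0 term ⇒ +0.071522;  D = -0.042744-0.057343i
Y_3^{m'}(θ=0.1528,φ=2.851) and Σ D·Y over m':
  (+0.0011+0.0008i)·(-0.0009-0.0011i)  (-0.0102+0.0126i)·(+0.0196+0.0128i)  (-0.0805-0.0719i)·(-0.1831-0.0547i)  (+0.3025-0.3064i)·(+0.6949+0.0000i)  (+0.5389+0.5885i)·(+0.1831-0.0547i)  (+0.3091-0.2556i)·(+0.0196-0.0128i)  (-0.0427-0.0573i)·(+0.0009-0.0011i)
Y_3^1(R⁻¹ n̂) = +0.354185-0.126004i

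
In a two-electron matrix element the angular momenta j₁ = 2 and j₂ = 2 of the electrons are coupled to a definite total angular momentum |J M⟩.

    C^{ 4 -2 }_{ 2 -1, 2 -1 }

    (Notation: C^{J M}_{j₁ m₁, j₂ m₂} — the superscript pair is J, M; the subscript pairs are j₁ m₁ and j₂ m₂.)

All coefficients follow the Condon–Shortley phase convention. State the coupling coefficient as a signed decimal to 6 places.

j₁+j₂−J=0  J+j₁−j₂=4  J−j₁+j₂=4  j₁+j₂+J+1=9
(j₁±m₁, j₂±m₂, J±M) = (1,3,1,3,2,6)
P² = 5184/7
sum k=0..0:
  [0] +1/36 = 1/36
S = 1/36
C² = P²·S² = 4/7 ; C = +0.755929

+√(4/7) = +0.755929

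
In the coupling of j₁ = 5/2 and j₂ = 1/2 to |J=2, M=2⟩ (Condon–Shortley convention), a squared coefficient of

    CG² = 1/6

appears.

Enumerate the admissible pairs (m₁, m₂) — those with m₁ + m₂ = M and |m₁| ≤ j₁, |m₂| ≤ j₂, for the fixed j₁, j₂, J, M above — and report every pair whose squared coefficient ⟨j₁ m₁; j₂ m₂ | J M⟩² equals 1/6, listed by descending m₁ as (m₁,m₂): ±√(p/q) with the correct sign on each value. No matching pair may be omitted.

(3/2,1/2): −√(1/6)

Admissible pairs with m₁+m₂ = M = 2: (3/2,1/2), (5/2,-1/2)
  (m₁,m₂)=(5/2,-1/2): CG² = 5/6, CG = +√(5/6)
  (m₁,m₂)=(3/2,1/2): CG² = 1/6, CG = −√(1/6)   ← matches the target
Pairs with CG² = 1/6: (3/2,1/2): −√(1/6)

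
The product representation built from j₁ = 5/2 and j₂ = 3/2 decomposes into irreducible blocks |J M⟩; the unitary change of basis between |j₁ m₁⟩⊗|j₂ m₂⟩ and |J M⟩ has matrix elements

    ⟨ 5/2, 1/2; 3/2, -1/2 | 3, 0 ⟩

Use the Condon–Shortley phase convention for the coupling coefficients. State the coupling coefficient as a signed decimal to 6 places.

j₁+j₂−J=1  J+j₁−j₂=4  J−j₁+j₂=2  j₁+j₂+J+1=8
(j₁±m₁, j₂±m₂, J±M) = (3,2,1,2,3,3)
P² = 36/5
sum k=0..1:
  [0] +1/4 = 1/4
  [1] −1/12 = -1/12
S = 1/6
C² = P²·S² = 1/5 ; C = +0.447214

+√(1/5) ≈ +0.447214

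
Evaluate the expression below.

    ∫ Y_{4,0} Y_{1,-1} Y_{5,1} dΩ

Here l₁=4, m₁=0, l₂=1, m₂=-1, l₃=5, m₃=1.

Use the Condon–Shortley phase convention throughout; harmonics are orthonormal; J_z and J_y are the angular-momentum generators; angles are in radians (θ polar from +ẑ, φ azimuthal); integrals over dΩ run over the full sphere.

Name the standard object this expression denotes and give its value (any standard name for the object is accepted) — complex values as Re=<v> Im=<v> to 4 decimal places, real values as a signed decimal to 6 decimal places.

Gaunt coefficient, -0.190188

This is a Gaunt coefficient — the integral of a triple product of spherical harmonics over the sphere.
Rules hold: Σm=0, L=10 even, 3≤5≤5.
N = 9·3·11 = 297
Δ = 0!·8!·2!/11! = 1/495
Racah Σ t=0..0: t=0:+1/576 = 1/576
⇒ 3j(4 1 5; 0 0 0)² = 5/99, sgn -1
Racah Σ t=0..0: t=0:+1/1152 = 1/1152
⇒ 3j(4 1 5; 0 -1 1)² = 1/33, sgn +1
4πI² = N·(3j₀)²·(3jₘ)² = 5/11
I = -1·√(0.454545/4π) = -0.19018827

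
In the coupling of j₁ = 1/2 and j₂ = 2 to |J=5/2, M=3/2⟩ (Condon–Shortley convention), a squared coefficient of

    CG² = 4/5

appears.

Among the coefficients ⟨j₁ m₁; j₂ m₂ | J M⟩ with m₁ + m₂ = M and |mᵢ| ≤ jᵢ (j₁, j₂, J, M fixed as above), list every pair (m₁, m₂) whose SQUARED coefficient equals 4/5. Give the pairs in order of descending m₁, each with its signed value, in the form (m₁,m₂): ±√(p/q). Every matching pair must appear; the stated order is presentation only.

(1/2,1): +√(4/5)

Admissible pairs with m₁+m₂ = M = 3/2: (-1/2,2), (1/2,1)
  (m₁,m₂)=(1/2,1): CG² = 4/5, CG = +√(4/5)   ← matches the target
  (m₁,m₂)=(-1/2,2): CG² = 1/5, CG = +√(1/5)
Pairs with CG² = 4/5: (1/2,1): +√(4/5)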